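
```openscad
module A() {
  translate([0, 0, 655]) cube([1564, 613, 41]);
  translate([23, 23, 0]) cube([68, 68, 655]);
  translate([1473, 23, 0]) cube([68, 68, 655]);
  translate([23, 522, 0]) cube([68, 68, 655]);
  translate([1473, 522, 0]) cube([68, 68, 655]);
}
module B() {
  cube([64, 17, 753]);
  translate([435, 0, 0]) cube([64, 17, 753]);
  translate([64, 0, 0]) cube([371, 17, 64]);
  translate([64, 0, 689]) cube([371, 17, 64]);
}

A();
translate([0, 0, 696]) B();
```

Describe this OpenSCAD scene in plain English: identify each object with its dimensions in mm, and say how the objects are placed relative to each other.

A is a table with a 1564×613 mm rectangular top, 41 mm thick, top surface at z = 696 mm, supported by four 68×68 mm square legs, each inset 23 mm from the nearest pair of top edges, running from the floor.

B is a picture frame with a 371×625 mm rectangular opening (x by z) and a uniform 64 mm border on every side. Frame depth is 17 mm along y. It is built from two vertical stiles running the full outside height and two horizontal rails spanning the gap between the stiles.

The picture frame is on top of the table.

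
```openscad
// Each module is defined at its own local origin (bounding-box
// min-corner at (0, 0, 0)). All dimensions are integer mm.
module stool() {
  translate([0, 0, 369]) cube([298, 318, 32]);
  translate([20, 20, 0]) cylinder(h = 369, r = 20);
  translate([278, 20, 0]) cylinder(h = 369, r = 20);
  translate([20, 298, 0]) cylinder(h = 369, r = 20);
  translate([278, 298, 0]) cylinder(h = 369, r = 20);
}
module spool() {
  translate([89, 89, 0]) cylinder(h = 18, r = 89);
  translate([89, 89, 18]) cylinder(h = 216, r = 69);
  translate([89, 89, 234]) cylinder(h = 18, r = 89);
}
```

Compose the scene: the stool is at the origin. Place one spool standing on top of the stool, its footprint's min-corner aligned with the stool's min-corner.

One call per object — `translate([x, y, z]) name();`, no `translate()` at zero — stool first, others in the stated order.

stool();
translate([0, 0, 401]) spool();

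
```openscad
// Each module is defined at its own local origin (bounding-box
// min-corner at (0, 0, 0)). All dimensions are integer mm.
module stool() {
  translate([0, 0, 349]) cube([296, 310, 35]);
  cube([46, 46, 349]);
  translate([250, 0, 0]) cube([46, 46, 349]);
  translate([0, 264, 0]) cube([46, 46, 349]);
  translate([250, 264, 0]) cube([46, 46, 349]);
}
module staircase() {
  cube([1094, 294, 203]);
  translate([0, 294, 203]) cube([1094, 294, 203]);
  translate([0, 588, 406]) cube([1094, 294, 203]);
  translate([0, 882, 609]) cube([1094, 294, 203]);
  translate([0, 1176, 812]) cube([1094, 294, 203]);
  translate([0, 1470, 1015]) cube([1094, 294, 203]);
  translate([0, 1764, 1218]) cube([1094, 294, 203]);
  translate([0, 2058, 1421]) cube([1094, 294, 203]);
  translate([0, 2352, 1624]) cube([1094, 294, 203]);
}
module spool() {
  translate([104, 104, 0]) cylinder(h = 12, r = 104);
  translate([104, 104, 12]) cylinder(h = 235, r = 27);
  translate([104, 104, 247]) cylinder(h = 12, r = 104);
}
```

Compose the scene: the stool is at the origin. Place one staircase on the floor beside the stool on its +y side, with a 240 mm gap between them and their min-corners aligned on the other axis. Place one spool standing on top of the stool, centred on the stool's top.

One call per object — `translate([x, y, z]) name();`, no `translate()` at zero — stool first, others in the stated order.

stool();
translate([0, 550, 0]) staircase();
translate([44, 51, 384]) spool();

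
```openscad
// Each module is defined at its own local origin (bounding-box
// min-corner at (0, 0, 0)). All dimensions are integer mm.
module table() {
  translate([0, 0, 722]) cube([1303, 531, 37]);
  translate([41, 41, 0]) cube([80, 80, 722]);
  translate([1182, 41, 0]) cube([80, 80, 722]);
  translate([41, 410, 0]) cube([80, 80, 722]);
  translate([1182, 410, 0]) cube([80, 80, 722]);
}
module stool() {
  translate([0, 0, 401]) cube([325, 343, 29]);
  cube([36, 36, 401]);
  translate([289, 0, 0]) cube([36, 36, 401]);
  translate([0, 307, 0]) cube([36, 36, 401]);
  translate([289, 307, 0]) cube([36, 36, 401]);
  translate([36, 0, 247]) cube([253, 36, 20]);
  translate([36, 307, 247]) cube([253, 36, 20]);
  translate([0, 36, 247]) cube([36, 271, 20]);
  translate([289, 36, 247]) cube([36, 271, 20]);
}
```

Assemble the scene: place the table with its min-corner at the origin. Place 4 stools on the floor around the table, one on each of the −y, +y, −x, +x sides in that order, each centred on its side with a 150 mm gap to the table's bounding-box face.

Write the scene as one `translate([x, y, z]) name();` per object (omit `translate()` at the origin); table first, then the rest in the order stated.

table();
translate([489, -493, 0]) stool();
translate([489, 681, 0]) stool();
translate([-475, 94, 0]) stool();
translate([1453, 94, 0]) stool();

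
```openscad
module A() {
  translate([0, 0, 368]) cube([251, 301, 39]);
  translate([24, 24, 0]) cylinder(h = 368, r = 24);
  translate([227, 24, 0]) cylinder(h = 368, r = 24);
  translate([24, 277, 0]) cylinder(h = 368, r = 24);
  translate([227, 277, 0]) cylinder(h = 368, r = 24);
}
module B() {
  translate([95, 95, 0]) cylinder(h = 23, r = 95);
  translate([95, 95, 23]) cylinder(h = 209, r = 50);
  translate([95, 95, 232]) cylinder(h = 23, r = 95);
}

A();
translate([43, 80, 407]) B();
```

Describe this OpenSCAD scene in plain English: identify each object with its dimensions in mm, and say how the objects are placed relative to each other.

A is a four-legged stool. The seat is 251×301 mm, 39 mm thick, top at z = 407 mm. It stands on four round legs, each 48 mm in diameter, from z = 0 to the seat underside, each leg's axis is inset half a diameter from the nearest pair of seat edges (so the leg's bounding box is flush with the corner).

B is a spool: two coaxial disc flanges of radius 95 mm and thickness 23 mm, joined by a core cylinder of radius 50 mm and height 209 mm. The lower flange rests on z = 0 and the three cylinders share a vertical axis.

The spool is on top of the stool.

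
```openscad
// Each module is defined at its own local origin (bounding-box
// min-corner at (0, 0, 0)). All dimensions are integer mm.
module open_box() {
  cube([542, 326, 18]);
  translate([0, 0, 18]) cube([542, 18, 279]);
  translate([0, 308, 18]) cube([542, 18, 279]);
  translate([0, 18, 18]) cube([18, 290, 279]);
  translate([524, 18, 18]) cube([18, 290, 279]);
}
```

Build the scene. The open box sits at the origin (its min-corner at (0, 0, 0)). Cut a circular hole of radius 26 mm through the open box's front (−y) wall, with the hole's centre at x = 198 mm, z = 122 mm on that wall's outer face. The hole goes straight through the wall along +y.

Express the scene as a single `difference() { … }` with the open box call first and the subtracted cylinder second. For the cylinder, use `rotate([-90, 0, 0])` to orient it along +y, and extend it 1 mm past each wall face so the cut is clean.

difference() {
  open_box();
  translate([198, -1, 122]) rotate([-90, 0, 0]) cylinder(h = 20, r = 26);
}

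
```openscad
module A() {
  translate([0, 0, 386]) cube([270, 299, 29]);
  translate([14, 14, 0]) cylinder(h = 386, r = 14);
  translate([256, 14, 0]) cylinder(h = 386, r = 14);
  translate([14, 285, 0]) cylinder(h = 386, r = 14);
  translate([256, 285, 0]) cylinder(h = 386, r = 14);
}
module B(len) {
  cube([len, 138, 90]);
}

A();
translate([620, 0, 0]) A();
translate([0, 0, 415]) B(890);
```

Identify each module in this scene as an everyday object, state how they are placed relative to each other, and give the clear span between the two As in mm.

Second stool starts at x = 620; first ends at x = 270; clear span = 620 − 270 = 350 mm.

A is a stool. B is a beam. A beam spans the tops of two stools. The clear span between the two stools is 350 mm.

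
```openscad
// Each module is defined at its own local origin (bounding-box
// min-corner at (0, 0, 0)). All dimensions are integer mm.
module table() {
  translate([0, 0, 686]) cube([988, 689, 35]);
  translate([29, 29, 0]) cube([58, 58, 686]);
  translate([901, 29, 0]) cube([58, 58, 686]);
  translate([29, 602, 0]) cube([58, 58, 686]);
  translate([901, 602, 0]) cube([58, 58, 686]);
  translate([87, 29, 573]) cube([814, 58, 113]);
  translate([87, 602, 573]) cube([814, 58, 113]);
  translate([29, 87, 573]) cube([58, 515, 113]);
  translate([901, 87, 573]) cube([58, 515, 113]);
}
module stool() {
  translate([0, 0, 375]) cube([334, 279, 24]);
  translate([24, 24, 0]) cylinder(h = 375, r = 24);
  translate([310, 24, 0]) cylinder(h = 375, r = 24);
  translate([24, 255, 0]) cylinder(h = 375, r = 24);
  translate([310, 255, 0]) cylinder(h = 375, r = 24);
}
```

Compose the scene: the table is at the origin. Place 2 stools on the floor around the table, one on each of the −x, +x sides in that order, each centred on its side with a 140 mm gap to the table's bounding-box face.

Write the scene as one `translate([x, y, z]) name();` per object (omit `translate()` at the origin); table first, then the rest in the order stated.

table();
translate([-474, 205, 0]) stool();
translate([1128, 205, 0]) stool();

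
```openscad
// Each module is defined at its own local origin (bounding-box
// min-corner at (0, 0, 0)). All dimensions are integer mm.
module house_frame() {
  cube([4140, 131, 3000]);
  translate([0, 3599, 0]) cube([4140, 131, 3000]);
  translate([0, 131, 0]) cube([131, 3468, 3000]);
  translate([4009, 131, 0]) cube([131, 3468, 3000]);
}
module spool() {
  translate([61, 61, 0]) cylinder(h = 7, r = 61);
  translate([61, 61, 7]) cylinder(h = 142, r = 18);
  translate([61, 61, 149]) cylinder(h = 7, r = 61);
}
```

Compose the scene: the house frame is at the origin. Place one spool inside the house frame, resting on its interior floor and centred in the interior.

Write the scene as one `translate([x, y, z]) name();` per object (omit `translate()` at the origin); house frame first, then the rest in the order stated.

house_frame();
translate([2009, 1804, 0]) spool();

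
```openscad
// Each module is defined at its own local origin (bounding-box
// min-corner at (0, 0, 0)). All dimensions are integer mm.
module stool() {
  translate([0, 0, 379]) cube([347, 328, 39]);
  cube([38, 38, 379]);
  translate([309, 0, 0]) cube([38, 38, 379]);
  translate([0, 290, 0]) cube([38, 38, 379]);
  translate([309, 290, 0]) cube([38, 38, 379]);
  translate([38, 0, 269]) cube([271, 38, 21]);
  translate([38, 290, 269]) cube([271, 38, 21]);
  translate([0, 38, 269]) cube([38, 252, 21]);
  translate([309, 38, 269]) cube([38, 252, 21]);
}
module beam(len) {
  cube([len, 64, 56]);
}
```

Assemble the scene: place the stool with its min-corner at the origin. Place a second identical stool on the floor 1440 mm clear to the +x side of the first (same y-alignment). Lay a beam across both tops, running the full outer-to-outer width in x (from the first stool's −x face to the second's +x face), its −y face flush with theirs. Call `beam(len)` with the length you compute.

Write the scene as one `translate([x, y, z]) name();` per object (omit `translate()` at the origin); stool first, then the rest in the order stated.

stool();
translate([1787, 0, 0]) stool();
translate([0, 0, 418]) beam(2134);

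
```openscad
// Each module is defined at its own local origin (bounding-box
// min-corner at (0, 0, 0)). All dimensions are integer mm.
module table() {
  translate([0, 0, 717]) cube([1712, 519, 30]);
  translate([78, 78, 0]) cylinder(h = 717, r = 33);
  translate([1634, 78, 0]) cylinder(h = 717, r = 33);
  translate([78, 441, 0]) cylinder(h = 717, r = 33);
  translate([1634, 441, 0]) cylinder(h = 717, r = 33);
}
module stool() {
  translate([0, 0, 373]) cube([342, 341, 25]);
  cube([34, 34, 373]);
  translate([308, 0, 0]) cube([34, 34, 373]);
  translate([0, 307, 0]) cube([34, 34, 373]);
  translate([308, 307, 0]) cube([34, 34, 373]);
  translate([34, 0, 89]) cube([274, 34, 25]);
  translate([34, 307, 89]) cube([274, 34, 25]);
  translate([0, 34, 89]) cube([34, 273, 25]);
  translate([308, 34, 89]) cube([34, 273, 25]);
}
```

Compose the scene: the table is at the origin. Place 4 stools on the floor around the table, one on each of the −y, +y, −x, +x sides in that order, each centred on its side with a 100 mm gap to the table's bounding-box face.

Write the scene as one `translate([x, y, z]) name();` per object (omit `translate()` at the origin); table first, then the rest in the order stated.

table();
translate([685, -441, 0]) stool();
translate([685, 619, 0]) stool();
translate([-442, 89, 0]) stool();
translate([1812, 89, 0]) stool();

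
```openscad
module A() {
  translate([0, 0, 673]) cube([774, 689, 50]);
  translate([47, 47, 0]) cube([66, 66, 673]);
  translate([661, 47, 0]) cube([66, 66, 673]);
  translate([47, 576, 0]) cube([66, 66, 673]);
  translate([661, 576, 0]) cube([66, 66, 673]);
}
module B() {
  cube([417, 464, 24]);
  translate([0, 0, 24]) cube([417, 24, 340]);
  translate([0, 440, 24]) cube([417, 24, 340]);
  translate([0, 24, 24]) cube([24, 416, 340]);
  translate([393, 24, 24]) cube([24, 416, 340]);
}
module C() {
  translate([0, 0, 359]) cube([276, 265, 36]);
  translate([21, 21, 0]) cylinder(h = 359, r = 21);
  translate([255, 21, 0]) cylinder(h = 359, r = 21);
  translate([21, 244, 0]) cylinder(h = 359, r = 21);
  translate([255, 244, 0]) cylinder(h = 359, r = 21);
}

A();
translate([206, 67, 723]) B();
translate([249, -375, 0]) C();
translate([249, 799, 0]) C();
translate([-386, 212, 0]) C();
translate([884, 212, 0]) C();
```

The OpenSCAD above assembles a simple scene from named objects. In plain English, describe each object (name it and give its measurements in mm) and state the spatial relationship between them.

A is a table: top 774 mm (x) × 689 mm (y), 50 mm thick, upper face at z = 723 mm, on four 66×66 mm square legs, each inset 47 mm from the nearest pair of top edges, running from z = 0 to the bottom of the top.

B is an open-topped rectangular box: outside dimensions 417×464×364 mm, with a uniform wall and base thickness of 24 mm. The base is a full 417×464 slab on the floor; four walls sit on top of the base. The front and back walls (the −y and +y sides) span the full width; the two side walls fit between them.

C is a simple wooden stool: a rectangular seat 276 mm (x) by 265 mm (y), 36 mm thick, top face at z = 395 mm, on four round legs, each 42 mm in diameter. The legs rest on z = 0, each leg's axis is inset half a diameter from the nearest pair of seat edges (so the leg's bounding box is flush with the corner).

The open box is on top of the table. Four stools sit around the table at the −y, +y, −x, +x sides.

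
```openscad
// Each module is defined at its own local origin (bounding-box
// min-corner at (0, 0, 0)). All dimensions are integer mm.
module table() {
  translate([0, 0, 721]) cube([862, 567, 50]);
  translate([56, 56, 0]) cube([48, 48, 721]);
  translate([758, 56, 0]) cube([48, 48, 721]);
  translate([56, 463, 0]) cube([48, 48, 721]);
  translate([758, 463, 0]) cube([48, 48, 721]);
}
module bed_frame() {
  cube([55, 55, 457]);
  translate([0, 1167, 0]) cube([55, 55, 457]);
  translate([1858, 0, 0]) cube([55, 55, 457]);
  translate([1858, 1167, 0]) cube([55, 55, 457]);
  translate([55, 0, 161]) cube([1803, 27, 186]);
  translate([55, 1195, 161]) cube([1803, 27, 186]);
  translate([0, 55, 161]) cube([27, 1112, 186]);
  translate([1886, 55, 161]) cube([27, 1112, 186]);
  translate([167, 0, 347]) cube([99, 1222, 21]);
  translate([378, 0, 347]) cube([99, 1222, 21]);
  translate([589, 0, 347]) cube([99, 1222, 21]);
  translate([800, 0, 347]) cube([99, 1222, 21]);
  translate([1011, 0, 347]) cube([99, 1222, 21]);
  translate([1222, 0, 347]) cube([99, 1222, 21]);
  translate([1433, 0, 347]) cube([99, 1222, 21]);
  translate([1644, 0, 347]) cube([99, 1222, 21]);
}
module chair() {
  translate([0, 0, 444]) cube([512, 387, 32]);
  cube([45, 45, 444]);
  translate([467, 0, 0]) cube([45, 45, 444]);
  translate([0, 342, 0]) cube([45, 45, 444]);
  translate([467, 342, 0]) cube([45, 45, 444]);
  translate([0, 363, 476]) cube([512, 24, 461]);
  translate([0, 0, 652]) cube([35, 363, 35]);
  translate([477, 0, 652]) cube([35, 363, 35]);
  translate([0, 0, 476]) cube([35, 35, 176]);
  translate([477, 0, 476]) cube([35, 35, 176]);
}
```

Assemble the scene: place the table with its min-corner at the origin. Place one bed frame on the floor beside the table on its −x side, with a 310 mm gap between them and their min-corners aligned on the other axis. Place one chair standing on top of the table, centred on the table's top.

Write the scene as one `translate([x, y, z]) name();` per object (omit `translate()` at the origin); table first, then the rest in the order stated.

table();
translate([-2223, 0, 0]) bed_frame();
translate([175, 90, 771]) chair();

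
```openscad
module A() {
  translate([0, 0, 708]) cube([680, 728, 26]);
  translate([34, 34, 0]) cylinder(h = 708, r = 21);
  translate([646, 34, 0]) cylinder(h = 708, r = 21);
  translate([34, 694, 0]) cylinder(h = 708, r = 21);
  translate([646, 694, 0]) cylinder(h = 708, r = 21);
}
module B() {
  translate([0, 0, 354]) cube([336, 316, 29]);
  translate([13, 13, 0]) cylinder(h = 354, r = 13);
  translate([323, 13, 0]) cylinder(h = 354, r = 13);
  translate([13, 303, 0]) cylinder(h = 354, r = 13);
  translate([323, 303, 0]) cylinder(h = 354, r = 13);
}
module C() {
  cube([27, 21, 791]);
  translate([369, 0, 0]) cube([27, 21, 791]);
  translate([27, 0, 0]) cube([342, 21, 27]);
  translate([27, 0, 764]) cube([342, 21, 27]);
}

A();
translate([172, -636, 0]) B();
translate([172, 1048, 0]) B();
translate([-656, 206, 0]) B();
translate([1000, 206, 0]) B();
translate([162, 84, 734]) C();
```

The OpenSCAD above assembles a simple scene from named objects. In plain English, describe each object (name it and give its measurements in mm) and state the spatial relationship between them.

A is a rectangular dining table. The top is 680×728×26 mm with its upper surface at z = 734 mm. It stands on four round legs of 42 mm diameter, each leg's bounding box inset 13 mm from the nearest pair of top edges, running from the floor to the underside of the top.

B is a four-legged stool. The seat is 336×316 mm, 29 mm thick, top at z = 383 mm. It stands on four round legs, each 26 mm in diameter, from z = 0 to the seat underside, each leg's axis is inset half a diameter from the nearest pair of seat edges (so the leg's bounding box is flush with the corner).

C is a rectangular picture frame lying in the x–z plane (depth along y). The opening is 342 mm wide (x) by 737 mm tall (z), surrounded by a border 27 mm wide on all four sides. The frame is 21 mm deep and is made of two full-height vertical stiles with two horizontal rails fitted between them.

Four stools sit around the table at the −y, +y, −x, +x sides. The picture frame is on top of the table.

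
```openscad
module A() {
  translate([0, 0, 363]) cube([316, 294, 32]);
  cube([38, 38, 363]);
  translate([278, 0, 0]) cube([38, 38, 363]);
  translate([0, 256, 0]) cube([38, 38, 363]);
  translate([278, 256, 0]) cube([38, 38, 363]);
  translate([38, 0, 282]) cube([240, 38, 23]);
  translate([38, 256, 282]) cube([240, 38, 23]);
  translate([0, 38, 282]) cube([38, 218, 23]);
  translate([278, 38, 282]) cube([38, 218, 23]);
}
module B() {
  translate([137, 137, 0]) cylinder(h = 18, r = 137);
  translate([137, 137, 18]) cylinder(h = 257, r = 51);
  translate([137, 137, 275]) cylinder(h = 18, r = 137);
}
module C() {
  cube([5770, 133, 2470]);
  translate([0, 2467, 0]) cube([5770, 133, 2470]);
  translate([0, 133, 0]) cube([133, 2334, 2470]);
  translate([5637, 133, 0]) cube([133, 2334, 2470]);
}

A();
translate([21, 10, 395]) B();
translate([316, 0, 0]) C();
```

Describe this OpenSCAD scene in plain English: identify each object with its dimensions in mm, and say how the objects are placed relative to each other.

A is a four-legged stool. The seat is 316×294 mm, 32 mm thick, top at z = 395 mm. It stands on four square legs, each 38×38 mm in cross-section, from z = 0 to the seat underside, each flush with a corner of the seat. Four stretchers, 38 mm wide and 23 mm tall, connect adjacent legs with their undersides at z = 282 mm, each running between the inner faces of the legs it joins and aligned with the legs' outer faces on the other axis.

B is a spool: two coaxial disc flanges of radius 137 mm and thickness 18 mm, joined by a core cylinder of radius 51 mm and height 257 mm. The lower flange rests on z = 0 and the three cylinders share a vertical axis.

C is a box-shaped house frame (walls only): outside footprint 5770×2600 mm, wall height 2470 mm, wall thickness 133 mm. The two y-facing walls run the full x-width; the two x-facing walls fit between the inner faces of the y-facing walls.

The spool is on top of the stool, centred. The house frame is against the stool's +x side, with their −y faces flush.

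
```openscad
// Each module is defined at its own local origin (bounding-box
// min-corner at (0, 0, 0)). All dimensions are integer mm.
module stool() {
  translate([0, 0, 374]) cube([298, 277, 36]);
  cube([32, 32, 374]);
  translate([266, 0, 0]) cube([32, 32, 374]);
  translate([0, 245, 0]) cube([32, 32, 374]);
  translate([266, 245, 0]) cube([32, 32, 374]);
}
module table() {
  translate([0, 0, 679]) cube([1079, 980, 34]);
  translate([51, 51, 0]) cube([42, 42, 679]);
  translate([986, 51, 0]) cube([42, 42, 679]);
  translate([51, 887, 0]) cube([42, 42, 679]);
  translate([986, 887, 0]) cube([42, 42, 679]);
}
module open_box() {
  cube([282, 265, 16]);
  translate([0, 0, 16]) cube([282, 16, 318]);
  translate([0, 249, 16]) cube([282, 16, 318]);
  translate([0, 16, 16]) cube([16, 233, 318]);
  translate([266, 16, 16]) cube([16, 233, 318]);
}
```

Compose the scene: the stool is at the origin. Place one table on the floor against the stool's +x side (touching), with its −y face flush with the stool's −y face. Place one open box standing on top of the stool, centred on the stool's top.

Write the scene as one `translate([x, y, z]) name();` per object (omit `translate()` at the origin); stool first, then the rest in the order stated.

stool();
translate([298, 0, 0]) table();
translate([8, 6, 410]) open_box();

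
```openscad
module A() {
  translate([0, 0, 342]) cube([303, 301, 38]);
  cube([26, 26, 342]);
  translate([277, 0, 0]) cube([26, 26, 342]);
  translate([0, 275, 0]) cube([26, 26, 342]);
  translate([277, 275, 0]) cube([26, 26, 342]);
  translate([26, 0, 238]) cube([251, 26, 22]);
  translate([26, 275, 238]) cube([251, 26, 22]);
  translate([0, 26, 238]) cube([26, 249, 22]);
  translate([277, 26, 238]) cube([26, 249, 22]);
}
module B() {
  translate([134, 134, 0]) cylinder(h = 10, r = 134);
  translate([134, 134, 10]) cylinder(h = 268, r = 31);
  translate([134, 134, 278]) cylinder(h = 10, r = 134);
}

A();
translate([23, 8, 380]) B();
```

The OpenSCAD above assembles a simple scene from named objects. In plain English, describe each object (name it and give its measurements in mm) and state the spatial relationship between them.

A is a four-legged stool. The seat is a 303×301×38 mm slab whose top surface is at z = 380 mm; four square legs, each 26×26 mm in cross-section, run from the floor (z = 0) to the underside of the seat, each flush with a corner of the seat. Four stretchers, 26 mm wide and 22 mm tall, connect adjacent legs with their undersides at z = 238 mm, each running between the inner faces of the legs it joins and aligned with the legs' outer faces on the other axis.

B is a spool: two coaxial disc flanges of radius 134 mm and thickness 10 mm, joined by a core cylinder of radius 31 mm and height 268 mm. The lower flange rests on z = 0 and the three cylinders share a vertical axis.

The spool is on top of the stool.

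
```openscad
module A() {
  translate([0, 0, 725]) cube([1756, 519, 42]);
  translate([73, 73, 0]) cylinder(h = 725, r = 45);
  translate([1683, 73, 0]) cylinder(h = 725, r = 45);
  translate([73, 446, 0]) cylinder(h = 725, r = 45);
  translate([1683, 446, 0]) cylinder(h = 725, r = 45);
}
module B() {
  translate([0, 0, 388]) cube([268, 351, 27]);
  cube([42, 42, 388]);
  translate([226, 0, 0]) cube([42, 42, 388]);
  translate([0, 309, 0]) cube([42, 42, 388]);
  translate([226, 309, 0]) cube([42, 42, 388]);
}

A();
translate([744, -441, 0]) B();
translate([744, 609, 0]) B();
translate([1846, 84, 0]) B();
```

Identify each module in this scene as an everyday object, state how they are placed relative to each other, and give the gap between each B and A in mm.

Each stool's nearest face is 90 mm from the table's bounding box.

A is a table. B is a stool. Three stools sit around the table at the −y, +y, +x sides. The gap between each stool and the table is 90 mm.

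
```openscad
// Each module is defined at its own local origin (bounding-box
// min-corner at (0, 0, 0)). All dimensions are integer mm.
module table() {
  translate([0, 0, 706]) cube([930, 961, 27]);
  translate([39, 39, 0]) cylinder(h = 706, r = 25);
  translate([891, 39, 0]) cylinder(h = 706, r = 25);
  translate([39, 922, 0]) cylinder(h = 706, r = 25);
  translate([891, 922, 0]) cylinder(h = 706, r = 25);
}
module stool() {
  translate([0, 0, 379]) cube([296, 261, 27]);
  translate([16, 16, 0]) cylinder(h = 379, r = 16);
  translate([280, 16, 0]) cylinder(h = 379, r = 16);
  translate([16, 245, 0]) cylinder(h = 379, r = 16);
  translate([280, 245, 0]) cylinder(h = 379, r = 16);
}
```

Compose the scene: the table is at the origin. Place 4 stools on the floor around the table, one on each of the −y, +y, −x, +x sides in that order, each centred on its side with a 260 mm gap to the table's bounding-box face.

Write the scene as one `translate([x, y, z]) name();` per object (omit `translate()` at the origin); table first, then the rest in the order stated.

table();
translate([317, -521, 0]) stool();
translate([317, 1221, 0]) stool();
translate([-556, 350, 0]) stool();
translate([1190, 350, 0]) stool();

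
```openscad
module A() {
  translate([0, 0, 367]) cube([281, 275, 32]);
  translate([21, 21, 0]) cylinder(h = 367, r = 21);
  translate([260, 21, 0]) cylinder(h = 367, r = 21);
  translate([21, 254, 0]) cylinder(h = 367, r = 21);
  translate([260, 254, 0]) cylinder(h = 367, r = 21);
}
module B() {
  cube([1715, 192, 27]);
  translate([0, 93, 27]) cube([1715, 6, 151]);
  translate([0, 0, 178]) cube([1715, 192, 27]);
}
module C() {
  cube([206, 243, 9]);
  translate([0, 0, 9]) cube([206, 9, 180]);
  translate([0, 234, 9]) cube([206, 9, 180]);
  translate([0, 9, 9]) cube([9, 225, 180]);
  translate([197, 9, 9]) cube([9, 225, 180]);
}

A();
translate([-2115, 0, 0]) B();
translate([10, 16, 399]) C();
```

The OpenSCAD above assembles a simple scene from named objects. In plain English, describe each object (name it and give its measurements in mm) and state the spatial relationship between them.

A is a simple wooden stool: a rectangular seat 281 mm (x) by 275 mm (y), 32 mm thick, top face at z = 399 mm, on four round legs, each 42 mm in diameter. The legs rest on z = 0, each leg's axis is inset half a diameter from the nearest pair of seat edges (so the leg's bounding box is flush with the corner).

B is an I-beam lying along x, 1715 mm long. Overall section height 205 mm. Two flanges 192 mm wide (y) and 27 mm thick, one on the floor and one at the top; a web 6 mm thick runs between them, centred on the flange width.

C is an open-topped rectangular box: outside dimensions 206×243×189 mm, with a uniform wall and base thickness of 9 mm. The base is a full 206×243 slab on the floor; four walls sit on top of the base. The front and back walls (the −y and +y sides) span the full width; the two side walls fit between them.

The I-beam is on the floor beside the stool on its −x side. The open box is on top of the stool.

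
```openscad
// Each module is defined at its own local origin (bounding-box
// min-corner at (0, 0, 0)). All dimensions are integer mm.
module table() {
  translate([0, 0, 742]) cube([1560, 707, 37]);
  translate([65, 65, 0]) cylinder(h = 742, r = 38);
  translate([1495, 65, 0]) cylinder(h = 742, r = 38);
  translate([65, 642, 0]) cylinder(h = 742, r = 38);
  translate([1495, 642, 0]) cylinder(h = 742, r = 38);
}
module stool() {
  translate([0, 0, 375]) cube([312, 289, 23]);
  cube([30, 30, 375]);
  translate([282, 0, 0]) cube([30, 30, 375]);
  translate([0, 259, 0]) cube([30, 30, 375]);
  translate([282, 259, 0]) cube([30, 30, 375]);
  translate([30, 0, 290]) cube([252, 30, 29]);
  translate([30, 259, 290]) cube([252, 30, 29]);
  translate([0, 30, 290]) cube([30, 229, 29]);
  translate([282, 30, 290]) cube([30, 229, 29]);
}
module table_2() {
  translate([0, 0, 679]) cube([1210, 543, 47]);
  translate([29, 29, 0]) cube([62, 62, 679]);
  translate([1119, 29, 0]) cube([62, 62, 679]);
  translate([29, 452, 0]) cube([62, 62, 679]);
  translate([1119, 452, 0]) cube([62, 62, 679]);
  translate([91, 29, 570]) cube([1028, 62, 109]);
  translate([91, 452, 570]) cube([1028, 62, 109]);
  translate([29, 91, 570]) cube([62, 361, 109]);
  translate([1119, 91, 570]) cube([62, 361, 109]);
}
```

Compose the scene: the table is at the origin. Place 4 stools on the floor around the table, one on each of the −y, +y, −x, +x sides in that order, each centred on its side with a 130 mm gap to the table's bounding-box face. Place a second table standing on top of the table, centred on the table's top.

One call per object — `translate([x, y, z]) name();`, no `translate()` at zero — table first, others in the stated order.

table();
translate([624, -419, 0]) stool();
translate([624, 837, 0]) stool();
translate([-442, 209, 0]) stool();
translate([1690, 209, 0]) stool();
translate([175, 82, 779]) table_2();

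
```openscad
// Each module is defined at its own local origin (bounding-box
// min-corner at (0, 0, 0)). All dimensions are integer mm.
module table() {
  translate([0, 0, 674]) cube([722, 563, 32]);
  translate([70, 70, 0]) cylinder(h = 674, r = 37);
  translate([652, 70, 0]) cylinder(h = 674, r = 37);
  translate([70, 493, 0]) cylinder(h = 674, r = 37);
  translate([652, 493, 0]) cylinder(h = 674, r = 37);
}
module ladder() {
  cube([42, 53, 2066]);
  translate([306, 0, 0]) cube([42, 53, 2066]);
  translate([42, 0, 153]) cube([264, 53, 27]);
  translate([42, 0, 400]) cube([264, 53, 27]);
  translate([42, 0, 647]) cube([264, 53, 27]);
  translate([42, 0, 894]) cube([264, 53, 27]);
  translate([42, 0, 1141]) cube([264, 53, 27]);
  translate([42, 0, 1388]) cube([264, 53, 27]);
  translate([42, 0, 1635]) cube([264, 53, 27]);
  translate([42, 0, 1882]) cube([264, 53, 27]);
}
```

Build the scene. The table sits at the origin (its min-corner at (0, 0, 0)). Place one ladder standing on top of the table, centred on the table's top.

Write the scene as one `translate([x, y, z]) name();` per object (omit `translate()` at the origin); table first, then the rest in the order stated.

table();
translate([187, 255, 706]) ladder();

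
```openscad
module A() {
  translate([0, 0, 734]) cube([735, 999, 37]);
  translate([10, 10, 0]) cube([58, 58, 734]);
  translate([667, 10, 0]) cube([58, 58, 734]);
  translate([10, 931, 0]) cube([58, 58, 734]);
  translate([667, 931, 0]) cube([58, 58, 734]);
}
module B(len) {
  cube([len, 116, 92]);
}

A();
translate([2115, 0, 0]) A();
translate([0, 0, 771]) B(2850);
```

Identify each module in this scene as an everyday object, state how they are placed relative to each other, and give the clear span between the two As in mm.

Second table starts at x = 2115; first ends at x = 735; clear span = 2115 − 735 = 1380 mm.

A is a table. B is a beam. A beam spans the tops of two tables. The clear span between the two tables is 1380 mm.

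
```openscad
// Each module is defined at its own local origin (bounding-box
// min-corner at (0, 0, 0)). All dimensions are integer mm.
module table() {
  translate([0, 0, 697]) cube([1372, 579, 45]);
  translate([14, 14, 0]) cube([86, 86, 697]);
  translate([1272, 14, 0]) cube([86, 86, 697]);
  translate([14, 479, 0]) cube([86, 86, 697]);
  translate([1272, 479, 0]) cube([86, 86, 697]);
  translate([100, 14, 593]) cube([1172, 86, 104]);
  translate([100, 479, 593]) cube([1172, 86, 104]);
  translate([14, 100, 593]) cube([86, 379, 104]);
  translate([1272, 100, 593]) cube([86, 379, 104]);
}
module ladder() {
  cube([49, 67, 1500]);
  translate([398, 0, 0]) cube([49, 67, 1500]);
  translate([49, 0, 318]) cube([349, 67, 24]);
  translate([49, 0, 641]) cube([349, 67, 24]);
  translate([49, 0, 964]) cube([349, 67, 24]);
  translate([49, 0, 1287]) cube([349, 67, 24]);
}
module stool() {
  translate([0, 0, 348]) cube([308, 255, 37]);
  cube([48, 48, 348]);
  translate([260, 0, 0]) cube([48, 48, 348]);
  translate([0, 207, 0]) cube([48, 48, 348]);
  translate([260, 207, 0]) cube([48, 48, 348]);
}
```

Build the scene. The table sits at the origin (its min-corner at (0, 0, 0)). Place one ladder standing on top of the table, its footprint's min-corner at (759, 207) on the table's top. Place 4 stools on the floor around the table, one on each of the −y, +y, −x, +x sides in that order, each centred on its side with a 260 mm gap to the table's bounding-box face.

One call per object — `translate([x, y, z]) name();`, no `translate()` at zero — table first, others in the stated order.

table();
translate([759, 207, 742]) ladder();
translate([532, -515, 0]) stool();
translate([532, 839, 0]) stool();
translate([-568, 162, 0]) stool();
translate([1632, 162, 0]) stool();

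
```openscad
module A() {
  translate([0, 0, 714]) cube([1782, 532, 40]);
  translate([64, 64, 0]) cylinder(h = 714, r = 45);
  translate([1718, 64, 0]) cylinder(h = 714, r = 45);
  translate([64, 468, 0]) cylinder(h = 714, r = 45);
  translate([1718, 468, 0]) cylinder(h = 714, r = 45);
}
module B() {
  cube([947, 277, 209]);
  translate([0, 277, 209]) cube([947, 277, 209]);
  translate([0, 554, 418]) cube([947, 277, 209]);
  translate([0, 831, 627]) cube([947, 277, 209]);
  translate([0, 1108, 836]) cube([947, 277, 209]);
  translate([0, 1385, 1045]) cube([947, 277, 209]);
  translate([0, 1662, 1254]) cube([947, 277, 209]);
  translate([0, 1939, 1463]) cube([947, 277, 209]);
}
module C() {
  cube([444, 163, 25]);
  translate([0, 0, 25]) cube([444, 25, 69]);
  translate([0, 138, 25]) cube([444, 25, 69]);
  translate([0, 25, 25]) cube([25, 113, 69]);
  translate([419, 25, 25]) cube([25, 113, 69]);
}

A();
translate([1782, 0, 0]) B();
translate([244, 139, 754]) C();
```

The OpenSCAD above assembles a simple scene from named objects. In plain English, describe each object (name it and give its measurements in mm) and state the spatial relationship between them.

A is a table: top 1782 mm (x) × 532 mm (y), 40 mm thick, upper face at z = 754 mm, on four round legs of 90 mm diameter, each leg's bounding box inset 19 mm from the nearest pair of top edges, running from z = 0 to the bottom of the top.

B is a run of 8 identical solid stair steps. Each tread is 947×277 mm and each step block is 209 mm high. Step 1 rests on the floor; step k is offset from step 1 by (k−1)×277 mm in y and (k−1)×209 mm in z.

C is an open-topped rectangular box: outside dimensions 444×163×94 mm, with a uniform wall and base thickness of 25 mm. The base is a full 444×163 slab on the floor; four walls sit on top of the base. The front and back walls (the −y and +y sides) span the full width; the two side walls fit between them.

The staircase is against the table's +x side, with their −y faces flush. The open box is on top of the table.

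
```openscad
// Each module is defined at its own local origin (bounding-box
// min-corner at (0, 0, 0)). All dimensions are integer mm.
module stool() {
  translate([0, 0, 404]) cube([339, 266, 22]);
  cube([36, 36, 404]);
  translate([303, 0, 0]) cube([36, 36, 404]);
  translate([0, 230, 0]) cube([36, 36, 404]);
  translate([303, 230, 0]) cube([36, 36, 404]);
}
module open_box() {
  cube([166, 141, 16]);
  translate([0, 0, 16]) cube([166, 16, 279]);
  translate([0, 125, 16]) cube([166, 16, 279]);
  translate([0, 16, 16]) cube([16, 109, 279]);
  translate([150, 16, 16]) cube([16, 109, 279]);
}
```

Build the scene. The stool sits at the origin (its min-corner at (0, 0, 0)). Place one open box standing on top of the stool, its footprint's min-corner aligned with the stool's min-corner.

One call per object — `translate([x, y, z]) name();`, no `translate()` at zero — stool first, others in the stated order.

stool();
translate([0, 0, 426]) open_box();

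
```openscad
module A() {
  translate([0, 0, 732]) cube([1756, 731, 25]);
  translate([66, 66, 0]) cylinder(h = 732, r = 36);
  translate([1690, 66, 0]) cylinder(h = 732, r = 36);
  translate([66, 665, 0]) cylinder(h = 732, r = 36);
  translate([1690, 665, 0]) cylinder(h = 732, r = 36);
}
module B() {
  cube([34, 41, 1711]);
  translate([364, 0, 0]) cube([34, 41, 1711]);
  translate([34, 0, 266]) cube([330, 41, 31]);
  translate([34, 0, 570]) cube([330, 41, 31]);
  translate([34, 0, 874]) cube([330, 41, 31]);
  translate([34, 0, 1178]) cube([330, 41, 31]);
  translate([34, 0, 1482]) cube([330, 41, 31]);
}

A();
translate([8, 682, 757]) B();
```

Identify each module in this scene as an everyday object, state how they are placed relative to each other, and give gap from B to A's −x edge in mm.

A is a table. B is a ladder. The ladder is on top of the table. The gap from the ladder to the table's −x edge is 8 mm.

The ladder's min-x is at 8; the table's min-x is 0; gap = 8 mm.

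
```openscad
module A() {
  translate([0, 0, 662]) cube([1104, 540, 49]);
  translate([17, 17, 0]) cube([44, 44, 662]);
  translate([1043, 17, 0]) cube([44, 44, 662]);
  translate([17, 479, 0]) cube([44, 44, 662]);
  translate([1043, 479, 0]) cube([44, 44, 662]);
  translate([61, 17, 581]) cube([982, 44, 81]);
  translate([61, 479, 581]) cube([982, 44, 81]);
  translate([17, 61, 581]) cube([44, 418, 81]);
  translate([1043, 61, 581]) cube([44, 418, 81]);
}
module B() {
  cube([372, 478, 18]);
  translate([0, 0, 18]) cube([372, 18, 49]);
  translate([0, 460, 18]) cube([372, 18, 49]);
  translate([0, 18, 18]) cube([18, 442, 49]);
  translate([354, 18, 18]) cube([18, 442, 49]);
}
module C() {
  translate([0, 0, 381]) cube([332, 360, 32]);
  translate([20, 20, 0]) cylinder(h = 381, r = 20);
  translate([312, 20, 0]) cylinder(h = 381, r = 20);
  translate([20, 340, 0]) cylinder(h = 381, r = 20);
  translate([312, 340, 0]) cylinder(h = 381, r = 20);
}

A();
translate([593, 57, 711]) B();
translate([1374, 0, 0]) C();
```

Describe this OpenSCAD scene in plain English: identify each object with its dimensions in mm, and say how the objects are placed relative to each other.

A is a rectangular dining table. The top is 1104×540×49 mm with its upper surface at z = 711 mm. It stands on four 44×44 mm square legs, each inset 17 mm from the nearest pair of top edges, running from the floor to the underside of the top. Four apron rails, 44 mm thick and 81 mm tall, run between adjacent legs with their top edges flush with the underside of the top and their outer faces flush with the legs' outer faces.

B is an open-topped rectangular box: outside dimensions 372×478×67 mm, with a uniform wall and base thickness of 18 mm. The base is a full 372×478 slab on the floor; four walls sit on top of the base. The front and back walls (the −y and +y sides) span the full width; the two side walls fit between them.

C is a simple wooden stool: a rectangular seat 332 mm (x) by 360 mm (y), 32 mm thick, top face at z = 413 mm, on four round legs, each 40 mm in diameter. The legs rest on z = 0, each leg's axis is inset half a diameter from the nearest pair of seat edges (so the leg's bounding box is flush with the corner).

The open box is on top of the table. The stool is on the floor beside the table on its +x side.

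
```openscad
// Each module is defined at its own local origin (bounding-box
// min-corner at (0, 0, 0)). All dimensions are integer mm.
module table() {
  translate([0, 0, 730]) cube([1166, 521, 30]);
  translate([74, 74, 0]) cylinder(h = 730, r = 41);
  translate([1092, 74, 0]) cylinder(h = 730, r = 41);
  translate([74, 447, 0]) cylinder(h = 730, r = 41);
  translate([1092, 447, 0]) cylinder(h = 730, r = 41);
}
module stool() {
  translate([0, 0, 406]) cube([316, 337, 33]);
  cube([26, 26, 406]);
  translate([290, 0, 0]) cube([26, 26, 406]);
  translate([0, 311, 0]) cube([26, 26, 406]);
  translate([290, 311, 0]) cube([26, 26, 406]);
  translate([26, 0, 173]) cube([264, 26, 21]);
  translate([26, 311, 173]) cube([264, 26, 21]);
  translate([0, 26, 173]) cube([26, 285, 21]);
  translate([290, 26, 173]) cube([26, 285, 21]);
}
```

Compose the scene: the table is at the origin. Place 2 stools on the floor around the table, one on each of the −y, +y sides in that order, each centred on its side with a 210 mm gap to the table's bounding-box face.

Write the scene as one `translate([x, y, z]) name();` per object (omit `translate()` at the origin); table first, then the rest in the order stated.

table();
translate([425, -547, 0]) stool();
translate([425, 731, 0]) stool();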